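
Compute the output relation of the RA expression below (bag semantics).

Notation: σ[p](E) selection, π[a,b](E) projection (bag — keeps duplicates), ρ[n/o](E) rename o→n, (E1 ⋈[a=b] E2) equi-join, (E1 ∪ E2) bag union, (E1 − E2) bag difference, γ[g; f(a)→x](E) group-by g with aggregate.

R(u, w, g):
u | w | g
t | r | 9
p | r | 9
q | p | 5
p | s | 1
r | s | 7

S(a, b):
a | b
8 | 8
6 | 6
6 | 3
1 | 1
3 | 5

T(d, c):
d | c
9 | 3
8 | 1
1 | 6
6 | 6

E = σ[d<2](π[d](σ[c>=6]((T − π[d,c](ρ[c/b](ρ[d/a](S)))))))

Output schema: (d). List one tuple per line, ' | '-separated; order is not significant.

Row counts bottom-up:
  T → 4
  S → 5
  ρ[d/a](S) → 5
  ρ[c/b](ρ[d/a](S)) → 5
  π[d,c](ρ[c/b](ρ[d/a](S))) → 5
  (T − π[d,c](ρ[c/b](ρ[d/a](S)))) → 3
  σ[c>=6]((T − π[d,c](ρ[c/b](ρ[d/a](S))))) → 1
  π[d](σ[c>=6]((T − π[d,c](ρ[c/b](ρ[d/a](S)))))) → 1
  σ[d<2](π[d](σ[c>=6]((T − π[d,c](ρ[c/b](ρ[d/a](S))))))) → 1

== RESULT ==
d
1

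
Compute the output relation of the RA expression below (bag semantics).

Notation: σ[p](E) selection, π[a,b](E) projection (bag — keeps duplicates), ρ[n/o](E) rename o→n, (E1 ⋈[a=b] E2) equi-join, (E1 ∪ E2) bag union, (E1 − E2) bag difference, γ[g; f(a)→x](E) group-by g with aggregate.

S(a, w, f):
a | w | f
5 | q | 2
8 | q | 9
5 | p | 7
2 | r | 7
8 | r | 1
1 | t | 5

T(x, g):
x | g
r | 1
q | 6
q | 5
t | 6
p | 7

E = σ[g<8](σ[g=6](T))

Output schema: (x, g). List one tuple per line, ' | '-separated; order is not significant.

Per-node cardinality:
  T → 5
  σ[g=6](T) → 2
  σ[g<8](σ[g=6](T)) → 2

== RESULT ==
x | g
q | 6
t | 6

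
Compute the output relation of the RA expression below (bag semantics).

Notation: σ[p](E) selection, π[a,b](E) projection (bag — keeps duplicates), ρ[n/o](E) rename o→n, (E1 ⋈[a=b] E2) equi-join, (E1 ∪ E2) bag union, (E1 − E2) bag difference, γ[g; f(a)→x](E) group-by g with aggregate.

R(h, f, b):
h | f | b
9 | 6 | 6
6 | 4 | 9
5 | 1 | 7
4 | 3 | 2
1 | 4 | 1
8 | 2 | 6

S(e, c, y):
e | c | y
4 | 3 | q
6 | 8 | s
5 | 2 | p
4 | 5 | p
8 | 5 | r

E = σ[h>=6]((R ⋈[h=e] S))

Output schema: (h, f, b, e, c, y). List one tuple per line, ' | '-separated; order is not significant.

Stepwise |·|:
  R → 6
  S → 5
  (R ⋈[h=e] S) → 5
  σ[h>=6]((R ⋈[h=e] S)) → 2

== RESULT ==
h | f | b | e | c | y
6 | 4 | 9 | 6 | 8 | s
8 | 2 | 6 | 8 | 5 | r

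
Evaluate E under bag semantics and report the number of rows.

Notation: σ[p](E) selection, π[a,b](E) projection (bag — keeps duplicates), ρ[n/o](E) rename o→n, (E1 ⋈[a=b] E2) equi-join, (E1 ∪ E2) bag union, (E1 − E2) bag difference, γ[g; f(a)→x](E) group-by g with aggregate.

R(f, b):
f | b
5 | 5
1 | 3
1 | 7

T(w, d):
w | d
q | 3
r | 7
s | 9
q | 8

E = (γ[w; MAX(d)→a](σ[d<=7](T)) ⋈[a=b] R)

Row counts bottom-up:
  T → 4
  σ[d<=7](T) → 2
  γ[w; MAX(d)→a](σ[d<=7](T)) → 2
  R → 3
  (γ[w; MAX(d)→a](σ[d<=7](T)) ⋈[a=b] R) → 2

|E| = 2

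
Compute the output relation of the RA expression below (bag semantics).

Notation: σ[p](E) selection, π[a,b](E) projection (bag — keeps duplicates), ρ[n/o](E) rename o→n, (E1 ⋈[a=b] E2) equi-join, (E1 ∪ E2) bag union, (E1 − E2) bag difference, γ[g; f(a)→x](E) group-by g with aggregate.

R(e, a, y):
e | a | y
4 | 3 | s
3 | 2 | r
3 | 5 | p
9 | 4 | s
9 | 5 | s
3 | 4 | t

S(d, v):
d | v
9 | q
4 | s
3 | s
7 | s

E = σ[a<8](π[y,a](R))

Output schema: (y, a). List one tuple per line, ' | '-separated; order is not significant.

Row counts bottom-up:
  R → 6
  π[y,a](R) → 6
  σ[a<8](π[y,a](R)) → 6

== RESULT ==
y | a
p | 5
r | 2
s | 3
s | 4
s | 5
t | 4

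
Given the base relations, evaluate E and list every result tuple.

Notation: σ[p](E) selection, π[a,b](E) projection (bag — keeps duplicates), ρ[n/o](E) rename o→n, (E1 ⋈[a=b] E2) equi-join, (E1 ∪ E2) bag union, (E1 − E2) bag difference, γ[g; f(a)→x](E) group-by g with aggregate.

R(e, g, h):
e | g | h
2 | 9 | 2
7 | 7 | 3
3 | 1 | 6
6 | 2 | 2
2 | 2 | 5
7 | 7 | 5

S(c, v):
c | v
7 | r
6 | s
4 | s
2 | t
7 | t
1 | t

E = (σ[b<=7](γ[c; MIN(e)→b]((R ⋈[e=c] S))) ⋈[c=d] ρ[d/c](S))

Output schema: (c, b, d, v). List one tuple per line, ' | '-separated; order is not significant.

Row counts bottom-up:
  R → 6
  S → 6
  (R ⋈[e=c] S) → 7
  γ[c; MIN(e)→b]((R ⋈[e=c] S)) → 3
  σ[b<=7](γ[c; MIN(e)→b]((R ⋈[e=c] S))) → 3
  S → 6
  ρ[d/c](S) → 6
  (σ[b<=7](γ[c; MIN(e)→b]((R ⋈[e=c] S))) ⋈[c=d] ρ[d/c](S)) → 4

== RESULT ==
c | b | d | v
2 | 2 | 2 | t
6 | 6 | 6 | s
7 | 7 | 7 | r
7 | 7 | 7 | t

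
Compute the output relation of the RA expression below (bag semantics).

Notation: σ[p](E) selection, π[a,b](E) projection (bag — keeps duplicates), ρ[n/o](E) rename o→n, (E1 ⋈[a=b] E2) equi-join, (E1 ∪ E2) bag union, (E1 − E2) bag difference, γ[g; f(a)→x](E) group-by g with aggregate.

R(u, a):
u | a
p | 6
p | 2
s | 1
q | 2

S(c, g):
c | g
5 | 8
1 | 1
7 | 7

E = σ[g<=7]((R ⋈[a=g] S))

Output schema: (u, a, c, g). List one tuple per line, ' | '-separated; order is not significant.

Stepwise |·|:
  R → 4
  S → 3
  (R ⋈[a=g] S) → 1
  σ[g<=7]((R ⋈[a=g] S)) → 1

== RESULT ==
u | a | c | g
s | 1 | 1 | 1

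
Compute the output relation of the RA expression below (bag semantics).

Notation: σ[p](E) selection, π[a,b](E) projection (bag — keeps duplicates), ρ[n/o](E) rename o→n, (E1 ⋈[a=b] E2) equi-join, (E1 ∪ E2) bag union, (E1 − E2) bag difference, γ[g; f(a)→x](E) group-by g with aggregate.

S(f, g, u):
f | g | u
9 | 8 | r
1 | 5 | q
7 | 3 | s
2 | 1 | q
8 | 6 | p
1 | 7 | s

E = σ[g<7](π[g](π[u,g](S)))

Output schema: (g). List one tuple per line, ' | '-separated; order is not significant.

Stepwise |·|:
  S → 6
  π[u,g](S) → 6
  π[g](π[u,g](S)) → 6
  σ[g<7](π[g](π[u,g](S))) → 4

== RESULT ==
g
1
3
5
6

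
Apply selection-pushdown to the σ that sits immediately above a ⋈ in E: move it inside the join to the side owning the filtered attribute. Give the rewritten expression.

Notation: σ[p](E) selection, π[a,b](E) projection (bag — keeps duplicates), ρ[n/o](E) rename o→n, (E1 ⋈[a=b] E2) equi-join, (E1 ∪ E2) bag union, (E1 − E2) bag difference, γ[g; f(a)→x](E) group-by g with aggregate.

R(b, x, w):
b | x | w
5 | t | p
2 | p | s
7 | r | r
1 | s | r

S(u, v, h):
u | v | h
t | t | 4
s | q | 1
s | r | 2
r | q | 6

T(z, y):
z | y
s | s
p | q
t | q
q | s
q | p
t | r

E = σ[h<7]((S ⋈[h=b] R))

σ filters on h, owned by the left side.
E' = (σ[h<7](S) ⋈[h=b] R)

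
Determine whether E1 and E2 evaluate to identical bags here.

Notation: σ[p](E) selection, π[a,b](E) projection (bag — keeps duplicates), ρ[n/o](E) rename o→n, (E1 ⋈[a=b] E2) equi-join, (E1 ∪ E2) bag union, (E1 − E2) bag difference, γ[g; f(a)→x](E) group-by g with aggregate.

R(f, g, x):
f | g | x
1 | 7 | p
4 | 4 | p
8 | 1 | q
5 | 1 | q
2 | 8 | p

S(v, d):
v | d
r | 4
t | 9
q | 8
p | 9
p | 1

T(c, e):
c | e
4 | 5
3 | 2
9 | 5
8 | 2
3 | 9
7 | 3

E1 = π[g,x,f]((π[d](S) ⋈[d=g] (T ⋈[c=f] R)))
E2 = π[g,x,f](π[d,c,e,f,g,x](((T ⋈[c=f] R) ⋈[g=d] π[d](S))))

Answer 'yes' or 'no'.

E1 row counts bottom-up:
  S → 5
  π[d](S) → 5
  T → 6
  R → 5
  (T ⋈[c=f] R) → 2
  (π[d](S) ⋈[d=g] (T ⋈[c=f] R)) → 2
  π[g,x,f]((π[d](S) ⋈[d=g] (T ⋈[c=f] R))) → 2
E2 row counts bottom-up:
  T → 6
  R → 5
  (T ⋈[c=f] R) → 2
  S → 5
  π[d](S) → 5
  ((T ⋈[c=f] R) ⋈[g=d] π[d](S)) → 2
  π[d,c,e,f,g,x](((T ⋈[c=f] R) ⋈[g=d] π[d](S))) → 2
  π[g,x,f](π[d,c,e,f,g,x](((T ⋈[c=f] R) ⋈[g=d] π[d](S)))) → 2

E1 and E2 produce the same multiset:
g | x | f
1 | q | 8
4 | p | 4

yes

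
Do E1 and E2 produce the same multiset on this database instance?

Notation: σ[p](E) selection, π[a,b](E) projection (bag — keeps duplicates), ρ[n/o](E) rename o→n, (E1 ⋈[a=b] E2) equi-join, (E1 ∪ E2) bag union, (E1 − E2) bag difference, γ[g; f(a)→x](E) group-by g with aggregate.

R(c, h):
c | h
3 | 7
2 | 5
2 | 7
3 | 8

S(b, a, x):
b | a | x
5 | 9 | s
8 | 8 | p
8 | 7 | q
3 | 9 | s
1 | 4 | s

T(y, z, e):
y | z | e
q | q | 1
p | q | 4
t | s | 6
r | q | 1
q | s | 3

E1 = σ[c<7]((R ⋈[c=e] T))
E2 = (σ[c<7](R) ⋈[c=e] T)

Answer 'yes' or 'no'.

E1 subexpression sizes:
  R → 4
  T → 5
  (R ⋈[c=e] T) → 2
  σ[c<7]((R ⋈[c=e] T)) → 2
E2 subexpression sizes:
  R → 4
  σ[c<7](R) → 4
  T → 5
  (σ[c<7](R) ⋈[c=e] T) → 2

E1 and E2 produce the same multiset:
c | h | y | z | e
3 | 7 | q | s | 3
3 | 8 | q | s | 3

yes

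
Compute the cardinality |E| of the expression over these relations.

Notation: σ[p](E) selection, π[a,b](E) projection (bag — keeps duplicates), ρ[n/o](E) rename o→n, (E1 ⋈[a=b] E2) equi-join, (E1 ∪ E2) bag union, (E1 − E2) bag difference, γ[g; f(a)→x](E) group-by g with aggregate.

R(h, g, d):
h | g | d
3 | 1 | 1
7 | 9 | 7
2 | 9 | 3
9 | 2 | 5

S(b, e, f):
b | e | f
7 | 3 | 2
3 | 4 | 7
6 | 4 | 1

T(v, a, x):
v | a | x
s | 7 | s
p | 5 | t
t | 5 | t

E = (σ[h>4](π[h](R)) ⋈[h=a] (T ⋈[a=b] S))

Stepwise |·|:
  R → 4
  π[h](R) → 4
  σ[h>4](π[h](R)) → 2
  T → 3
  S → 3
  (T ⋈[a=b] S) → 1
  (σ[h>4](π[h](R)) ⋈[h=a] (T ⋈[a=b] S)) → 1

|E| = 1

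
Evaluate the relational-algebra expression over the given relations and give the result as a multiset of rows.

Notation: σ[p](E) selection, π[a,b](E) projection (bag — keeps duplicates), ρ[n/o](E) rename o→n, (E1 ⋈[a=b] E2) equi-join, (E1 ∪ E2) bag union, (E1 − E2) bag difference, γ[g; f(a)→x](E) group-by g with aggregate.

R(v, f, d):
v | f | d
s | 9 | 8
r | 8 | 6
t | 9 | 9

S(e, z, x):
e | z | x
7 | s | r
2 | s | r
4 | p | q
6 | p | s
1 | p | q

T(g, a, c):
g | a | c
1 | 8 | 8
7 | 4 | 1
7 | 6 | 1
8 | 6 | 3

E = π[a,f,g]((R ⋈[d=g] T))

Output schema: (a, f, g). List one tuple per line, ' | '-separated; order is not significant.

Row counts bottom-up:
  R → 3
  T → 4
  (R ⋈[d=g] T) → 1
  π[a,f,g]((R ⋈[d=g] T)) → 1

== RESULT ==
a | f | g
6 | 9 | 8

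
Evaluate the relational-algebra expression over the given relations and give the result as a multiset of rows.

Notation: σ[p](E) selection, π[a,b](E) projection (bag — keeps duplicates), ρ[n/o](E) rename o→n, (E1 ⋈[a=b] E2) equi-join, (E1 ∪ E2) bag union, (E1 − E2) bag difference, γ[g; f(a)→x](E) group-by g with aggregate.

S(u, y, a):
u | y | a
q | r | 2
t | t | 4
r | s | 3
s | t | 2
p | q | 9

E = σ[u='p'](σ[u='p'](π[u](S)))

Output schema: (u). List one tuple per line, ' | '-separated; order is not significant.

Per-node cardinality:
  S → 5
  π[u](S) → 5
  σ[u='p'](π[u](S)) → 1
  σ[u='p'](σ[u='p'](π[u](S))) → 1

== RESULT ==
u
p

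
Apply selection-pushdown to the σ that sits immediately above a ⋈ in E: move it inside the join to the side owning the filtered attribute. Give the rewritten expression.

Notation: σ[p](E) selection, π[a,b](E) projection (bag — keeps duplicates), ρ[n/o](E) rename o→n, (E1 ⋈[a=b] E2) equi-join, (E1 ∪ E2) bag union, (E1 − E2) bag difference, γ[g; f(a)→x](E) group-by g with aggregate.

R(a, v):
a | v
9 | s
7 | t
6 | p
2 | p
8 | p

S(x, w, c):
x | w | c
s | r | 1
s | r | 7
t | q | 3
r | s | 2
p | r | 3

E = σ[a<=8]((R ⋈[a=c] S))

σ filters on a, owned by the left side.
E' = (σ[a<=8](R) ⋈[a=c] S)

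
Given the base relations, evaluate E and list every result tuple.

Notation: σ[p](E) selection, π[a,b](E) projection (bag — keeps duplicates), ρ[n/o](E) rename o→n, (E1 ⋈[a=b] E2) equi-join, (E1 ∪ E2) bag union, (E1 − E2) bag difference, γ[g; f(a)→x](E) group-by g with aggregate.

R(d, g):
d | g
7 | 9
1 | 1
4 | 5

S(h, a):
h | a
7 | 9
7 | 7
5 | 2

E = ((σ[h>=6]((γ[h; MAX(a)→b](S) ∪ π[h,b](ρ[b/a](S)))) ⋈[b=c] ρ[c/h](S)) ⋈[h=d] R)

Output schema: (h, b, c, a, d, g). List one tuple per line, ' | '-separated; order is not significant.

Subexpression sizes:
  S → 3
  γ[h; MAX(a)→b](S) → 2
  S → 3
  ρ[b/a](S) → 3
  π[h,b](ρ[b/a](S)) → 3
  (γ[h; MAX(a)→b](S) ∪ π[h,b](ρ[b/a](S))) → 5
  σ[h>=6]((γ[h; MAX(a)→b](S) ∪ π[h,b](ρ[b/a](S)))) → 3
  S → 3
  ρ[c/h](S) → 3
  (σ[h>=6]((γ[h; MAX(a)→b](S) ∪ π[h,b](ρ[b/a](S)))) ⋈[b=c] ρ[c/h](S)) → 2
  R → 3
  ((σ[h>=6]((γ[h; MAX(a)→b](S) ∪ π[h,b](ρ[b/a](S)))) ⋈[b=c] ρ[c/h](S)) ⋈[h=d] R) → 2

== RESULT ==
h | b | c | a | d | g
7 | 7 | 7 | 7 | 7 | 9
7 | 7 | 7 | 9 | 7 | 9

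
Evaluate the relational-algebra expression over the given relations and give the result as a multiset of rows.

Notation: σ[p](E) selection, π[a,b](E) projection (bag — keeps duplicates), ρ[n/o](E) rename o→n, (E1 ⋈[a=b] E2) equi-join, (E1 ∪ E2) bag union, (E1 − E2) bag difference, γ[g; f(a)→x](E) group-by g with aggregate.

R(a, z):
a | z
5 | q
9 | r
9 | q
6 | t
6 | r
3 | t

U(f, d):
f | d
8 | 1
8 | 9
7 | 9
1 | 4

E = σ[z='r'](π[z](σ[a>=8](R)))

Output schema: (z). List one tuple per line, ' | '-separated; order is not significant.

Row counts bottom-up:
  R → 6
  σ[a>=8](R) → 2
  π[z](σ[a>=8](R)) → 2
  σ[z='r'](π[z](σ[a>=8](R))) → 1

== RESULT ==
z
r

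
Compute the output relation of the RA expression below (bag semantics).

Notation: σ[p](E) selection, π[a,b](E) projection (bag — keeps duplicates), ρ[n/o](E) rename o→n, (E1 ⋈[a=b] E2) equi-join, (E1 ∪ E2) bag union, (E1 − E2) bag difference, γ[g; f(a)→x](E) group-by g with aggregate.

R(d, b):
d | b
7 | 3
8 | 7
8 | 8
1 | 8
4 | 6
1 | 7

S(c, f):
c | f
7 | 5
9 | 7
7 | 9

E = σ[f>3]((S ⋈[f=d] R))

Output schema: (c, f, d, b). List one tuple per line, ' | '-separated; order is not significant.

Row counts bottom-up:
  S → 3
  R → 6
  (S ⋈[f=d] R) → 1
  σ[f>3]((S ⋈[f=d] R)) → 1

== RESULT ==
c | f | d | b
9 | 7 | 7 | 3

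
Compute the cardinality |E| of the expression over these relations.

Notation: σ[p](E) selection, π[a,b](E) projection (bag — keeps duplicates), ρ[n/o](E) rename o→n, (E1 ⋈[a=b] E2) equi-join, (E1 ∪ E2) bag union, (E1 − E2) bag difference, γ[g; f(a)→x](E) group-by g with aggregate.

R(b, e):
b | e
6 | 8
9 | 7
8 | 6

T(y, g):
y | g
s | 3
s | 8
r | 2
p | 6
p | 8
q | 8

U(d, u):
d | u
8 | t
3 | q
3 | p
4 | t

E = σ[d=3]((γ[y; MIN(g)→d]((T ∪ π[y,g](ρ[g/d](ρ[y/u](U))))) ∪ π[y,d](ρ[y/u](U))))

Stepwise |·|:
  T → 6
  U → 4
  ρ[y/u](U) → 4
  ρ[g/d](ρ[y/u](U)) → 4
  π[y,g](ρ[g/d](ρ[y/u](U))) → 4
  (T ∪ π[y,g](ρ[g/d](ρ[y/u](U)))) → 10
  γ[y; MIN(g)→d]((T ∪ π[y,g](ρ[g/d](ρ[y/u](U))))) → 5
  U → 4
  ρ[y/u](U) → 4
  π[y,d](ρ[y/u](U)) → 4
  (γ[y; MIN(g)→d]((T ∪ π[y,g](ρ[g/d](ρ[y/u](U))))) ∪ π[y,d](ρ[y/u](U))) → 9
  σ[d=3]((γ[y; MIN(g)→d]((T ∪ π[y,g](ρ[g/d](ρ[y/u](U))))) ∪ π[y,d](ρ[y/u](U)))) → 5

|E| = 5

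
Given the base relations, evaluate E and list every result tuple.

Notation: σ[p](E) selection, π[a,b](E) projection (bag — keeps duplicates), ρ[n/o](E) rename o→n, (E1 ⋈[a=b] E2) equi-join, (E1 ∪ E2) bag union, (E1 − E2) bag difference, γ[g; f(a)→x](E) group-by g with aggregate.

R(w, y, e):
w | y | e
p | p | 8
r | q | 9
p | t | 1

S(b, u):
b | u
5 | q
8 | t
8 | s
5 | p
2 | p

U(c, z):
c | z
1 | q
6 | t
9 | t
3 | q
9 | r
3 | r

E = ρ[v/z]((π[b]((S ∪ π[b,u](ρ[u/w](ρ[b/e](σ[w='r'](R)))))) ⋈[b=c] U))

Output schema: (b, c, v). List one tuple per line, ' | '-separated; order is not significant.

Stepwise |·|:
  S → 5
  R → 3
  σ[w='r'](R) → 1
  ρ[b/e](σ[w='r'](R)) → 1
  ρ[u/w](ρ[b/e](σ[w='r'](R))) → 1
  π[b,u](ρ[u/w](ρ[b/e](σ[w='r'](R)))) → 1
  (S ∪ π[b,u](ρ[u/w](ρ[b/e](σ[w='r'](R))))) → 6
  π[b]((S ∪ π[b,u](ρ[u/w](ρ[b/e](σ[w='r'](R)))))) → 6
  U → 6
  (π[b]((S ∪ π[b,u](ρ[u/w](ρ[b/e](σ[w='r'](R)))))) ⋈[b=c] U) → 2
  ρ[v/z]((π[b]((S ∪ π[b,u](ρ[u/w](ρ[b/e](σ[w='r'](R)))))) ⋈[b=c] U)) → 2

== RESULT ==
b | c | v
9 | 9 | r
9 | 9 | t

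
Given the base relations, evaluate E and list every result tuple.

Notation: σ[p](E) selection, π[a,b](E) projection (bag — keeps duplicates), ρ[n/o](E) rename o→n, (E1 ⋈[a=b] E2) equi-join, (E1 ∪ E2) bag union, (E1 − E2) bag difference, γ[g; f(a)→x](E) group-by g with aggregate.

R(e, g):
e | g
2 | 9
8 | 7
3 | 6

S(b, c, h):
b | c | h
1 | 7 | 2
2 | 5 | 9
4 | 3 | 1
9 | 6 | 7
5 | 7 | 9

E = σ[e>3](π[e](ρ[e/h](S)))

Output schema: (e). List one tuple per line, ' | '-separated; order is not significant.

Subexpression sizes:
  S → 5
  ρ[e/h](S) → 5
  π[e](ρ[e/h](S)) → 5
  σ[e>3](π[e](ρ[e/h](S))) → 3

== RESULT ==
e
7
9
9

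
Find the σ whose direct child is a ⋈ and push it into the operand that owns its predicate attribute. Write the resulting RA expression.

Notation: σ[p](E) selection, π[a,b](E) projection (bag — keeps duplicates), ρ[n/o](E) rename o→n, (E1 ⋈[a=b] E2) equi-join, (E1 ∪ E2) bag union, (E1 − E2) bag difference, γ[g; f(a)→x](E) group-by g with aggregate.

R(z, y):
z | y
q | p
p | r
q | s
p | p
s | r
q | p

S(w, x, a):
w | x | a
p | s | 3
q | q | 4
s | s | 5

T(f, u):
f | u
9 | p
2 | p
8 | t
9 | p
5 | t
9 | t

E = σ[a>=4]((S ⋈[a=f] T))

σ filters on a, owned by the left side.
E' = (σ[a>=4](S) ⋈[a=f] T)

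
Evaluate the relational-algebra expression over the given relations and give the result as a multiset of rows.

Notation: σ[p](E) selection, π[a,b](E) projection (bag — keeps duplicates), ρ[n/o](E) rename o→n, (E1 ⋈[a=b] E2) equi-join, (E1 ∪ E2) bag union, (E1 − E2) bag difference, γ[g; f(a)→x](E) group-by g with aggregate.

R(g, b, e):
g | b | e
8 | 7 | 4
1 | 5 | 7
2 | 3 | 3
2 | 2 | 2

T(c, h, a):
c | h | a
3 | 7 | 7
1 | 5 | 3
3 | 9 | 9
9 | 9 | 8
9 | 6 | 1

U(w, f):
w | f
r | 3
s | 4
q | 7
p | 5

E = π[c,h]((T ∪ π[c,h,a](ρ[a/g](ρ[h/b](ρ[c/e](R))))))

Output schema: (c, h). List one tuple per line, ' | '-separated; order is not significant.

Per-node cardinality:
  T → 5
  R → 4
  ρ[c/e](R) → 4
  ρ[h/b](ρ[c/e](R)) → 4
  ρ[a/g](ρ[h/b](ρ[c/e](R))) → 4
  π[c,h,a](ρ[a/g](ρ[h/b](ρ[c/e](R)))) → 4
  (T ∪ π[c,h,a](ρ[a/g](ρ[h/b](ρ[c/e](R))))) → 9
  π[c,h]((T ∪ π[c,h,a](ρ[a/g](ρ[h/b](ρ[c/e](R)))))) → 9

== RESULT ==
c | h
1 | 5
2 | 2
3 | 3
3 | 7
3 | 9
4 | 7
7 | 5
9 | 6
9 | 9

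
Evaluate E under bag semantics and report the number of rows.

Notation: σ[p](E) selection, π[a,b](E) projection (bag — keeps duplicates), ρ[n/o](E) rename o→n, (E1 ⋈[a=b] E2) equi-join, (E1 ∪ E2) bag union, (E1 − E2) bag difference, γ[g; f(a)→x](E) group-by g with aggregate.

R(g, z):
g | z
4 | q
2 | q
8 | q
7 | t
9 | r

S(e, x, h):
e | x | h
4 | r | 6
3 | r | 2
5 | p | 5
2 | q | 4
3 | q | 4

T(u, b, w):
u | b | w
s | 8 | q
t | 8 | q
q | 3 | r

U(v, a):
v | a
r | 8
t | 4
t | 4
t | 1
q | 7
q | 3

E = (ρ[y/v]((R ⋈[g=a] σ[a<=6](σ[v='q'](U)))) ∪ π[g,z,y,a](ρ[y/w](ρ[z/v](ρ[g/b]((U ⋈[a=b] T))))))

Per-node cardinality:
  R → 5
  U → 6
  σ[v='q'](U) → 2
  σ[a<=6](σ[v='q'](U)) → 1
  (R ⋈[g=a] σ[a<=6](σ[v='q'](U))) → 0
  ρ[y/v]((R ⋈[g=a] σ[a<=6](σ[v='q'](U)))) → 0
  U → 6
  T → 3
  (U ⋈[a=b] T) → 3
  ρ[g/b]((U ⋈[a=b] T)) → 3
  ρ[z/v](ρ[g/b]((U ⋈[a=b] T))) → 3
  ρ[y/w](ρ[z/v](ρ[g/b]((U ⋈[a=b] T)))) → 3
  π[g,z,y,a](ρ[y/w](ρ[z/v](ρ[g/b]((U ⋈[a=b] T))))) → 3
  (ρ[y/v]((R ⋈[g=a] σ[a<=6](σ[v='q'](U)))) ∪ π[g,z,y,a](ρ[y/w](ρ[z/v](ρ[g/b]((U ⋈[a=b] T)))))) → 3

|E| = 3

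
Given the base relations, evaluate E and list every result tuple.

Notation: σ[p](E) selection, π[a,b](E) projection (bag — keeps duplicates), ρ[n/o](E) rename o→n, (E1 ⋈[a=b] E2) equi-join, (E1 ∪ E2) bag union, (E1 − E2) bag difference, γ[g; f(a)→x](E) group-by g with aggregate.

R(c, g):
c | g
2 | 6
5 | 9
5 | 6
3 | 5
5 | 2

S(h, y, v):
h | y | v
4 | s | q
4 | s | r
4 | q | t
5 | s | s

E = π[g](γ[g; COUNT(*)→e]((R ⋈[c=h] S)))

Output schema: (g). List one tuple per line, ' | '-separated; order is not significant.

Per-node cardinality:
  R → 5
  S → 4
  (R ⋈[c=h] S) → 3
  γ[g; COUNT(*)→e]((R ⋈[c=h] S)) → 3
  π[g](γ[g; COUNT(*)→e]((R ⋈[c=h] S))) → 3

== RESULT ==
g
2
6
9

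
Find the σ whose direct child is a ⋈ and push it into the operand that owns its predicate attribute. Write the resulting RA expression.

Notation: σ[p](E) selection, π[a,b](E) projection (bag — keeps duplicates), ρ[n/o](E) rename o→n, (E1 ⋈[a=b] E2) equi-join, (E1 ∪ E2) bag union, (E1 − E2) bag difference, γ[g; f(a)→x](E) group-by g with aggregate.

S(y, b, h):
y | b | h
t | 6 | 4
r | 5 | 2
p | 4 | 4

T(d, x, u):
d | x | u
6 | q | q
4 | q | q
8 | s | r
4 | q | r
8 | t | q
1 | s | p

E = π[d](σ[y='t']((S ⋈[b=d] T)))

σ filters on y, owned by the left side.
E' = π[d]((σ[y='t'](S) ⋈[b=d] T))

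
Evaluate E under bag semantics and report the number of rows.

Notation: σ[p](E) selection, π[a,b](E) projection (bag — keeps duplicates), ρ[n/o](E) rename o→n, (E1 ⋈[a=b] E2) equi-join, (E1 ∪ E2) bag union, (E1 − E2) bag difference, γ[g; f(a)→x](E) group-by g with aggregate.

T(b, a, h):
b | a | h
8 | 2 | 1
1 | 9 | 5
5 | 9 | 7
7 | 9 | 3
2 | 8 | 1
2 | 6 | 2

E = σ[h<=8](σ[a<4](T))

Subexpression sizes:
  T → 6
  σ[a<4](T) → 1
  σ[h<=8](σ[a<4](T)) → 1

|E| = 1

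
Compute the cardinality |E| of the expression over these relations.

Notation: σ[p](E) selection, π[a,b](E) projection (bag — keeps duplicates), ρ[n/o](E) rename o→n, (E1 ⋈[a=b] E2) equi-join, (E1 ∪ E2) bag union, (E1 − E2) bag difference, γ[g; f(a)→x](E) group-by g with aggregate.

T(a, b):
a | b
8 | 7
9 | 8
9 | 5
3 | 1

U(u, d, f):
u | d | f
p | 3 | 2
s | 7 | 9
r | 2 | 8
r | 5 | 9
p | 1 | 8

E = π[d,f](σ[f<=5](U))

Per-node cardinality:
  U → 5
  σ[f<=5](U) → 1
  π[d,f](σ[f<=5](U)) → 1

|E| = 1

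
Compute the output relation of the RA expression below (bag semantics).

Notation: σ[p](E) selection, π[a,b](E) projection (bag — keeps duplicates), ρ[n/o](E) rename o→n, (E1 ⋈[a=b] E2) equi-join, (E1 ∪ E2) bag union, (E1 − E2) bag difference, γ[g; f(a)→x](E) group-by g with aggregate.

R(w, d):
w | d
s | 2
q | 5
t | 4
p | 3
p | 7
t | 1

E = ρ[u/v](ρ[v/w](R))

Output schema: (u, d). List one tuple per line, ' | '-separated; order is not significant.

Subexpression sizes:
  R → 6
  ρ[v/w](R) → 6
  ρ[u/v](ρ[v/w](R)) → 6

== RESULT ==
u | d
p | 3
p | 7
q | 5
s | 2
t | 1
t | 4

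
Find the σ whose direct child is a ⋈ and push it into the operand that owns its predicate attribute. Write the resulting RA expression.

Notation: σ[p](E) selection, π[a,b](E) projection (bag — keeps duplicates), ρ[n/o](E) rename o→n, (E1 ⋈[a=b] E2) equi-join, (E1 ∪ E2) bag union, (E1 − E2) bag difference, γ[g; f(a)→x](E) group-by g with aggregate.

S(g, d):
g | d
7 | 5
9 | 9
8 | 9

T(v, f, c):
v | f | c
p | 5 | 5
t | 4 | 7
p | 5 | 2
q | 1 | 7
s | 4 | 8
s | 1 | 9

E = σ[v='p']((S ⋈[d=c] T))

σ filters on v, owned by the right side.
E' = (S ⋈[d=c] σ[v='p'](T))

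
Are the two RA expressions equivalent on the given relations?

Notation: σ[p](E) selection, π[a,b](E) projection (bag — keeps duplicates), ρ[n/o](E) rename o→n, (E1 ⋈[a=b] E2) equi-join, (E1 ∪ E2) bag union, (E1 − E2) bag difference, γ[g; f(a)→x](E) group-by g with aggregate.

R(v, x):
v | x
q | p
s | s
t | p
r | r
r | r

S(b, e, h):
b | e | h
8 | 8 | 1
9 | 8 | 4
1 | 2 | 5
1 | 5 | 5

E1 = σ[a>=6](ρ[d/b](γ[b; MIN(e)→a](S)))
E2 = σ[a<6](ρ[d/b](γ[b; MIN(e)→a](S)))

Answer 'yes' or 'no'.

E1 row counts bottom-up:
  S → 4
  γ[b; MIN(e)→a](S) → 3
  ρ[d/b](γ[b; MIN(e)→a](S)) → 3
  σ[a>=6](ρ[d/b](γ[b; MIN(e)→a](S))) → 2
E2 row counts bottom-up:
  S → 4
  γ[b; MIN(e)→a](S) → 3
  ρ[d/b](γ[b; MIN(e)→a](S)) → 3
  σ[a<6](ρ[d/b](γ[b; MIN(e)→a](S))) → 1

E1 result:
d | a
8 | 8
9 | 8
E2 result:
d | a
1 | 2
Witness: (8, 8) appears 1× in E1 but 0× in E2.

no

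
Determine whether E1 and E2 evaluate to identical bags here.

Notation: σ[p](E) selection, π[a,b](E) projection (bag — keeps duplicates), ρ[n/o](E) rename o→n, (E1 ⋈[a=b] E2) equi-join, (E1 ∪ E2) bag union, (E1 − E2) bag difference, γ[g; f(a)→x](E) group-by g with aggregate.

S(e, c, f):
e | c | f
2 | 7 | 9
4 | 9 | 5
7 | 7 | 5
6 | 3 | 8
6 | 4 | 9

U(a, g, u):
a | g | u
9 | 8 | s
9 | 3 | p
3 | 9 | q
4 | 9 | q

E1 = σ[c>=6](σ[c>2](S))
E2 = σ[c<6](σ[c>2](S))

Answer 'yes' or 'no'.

E1 row counts bottom-up:
  S → 5
  σ[c>2](S) → 5
  σ[c>=6](σ[c>2](S)) → 3
E2 row counts bottom-up:
  S → 5
  σ[c>2](S) → 5
  σ[c<6](σ[c>2](S)) → 2

E1 result:
e | c | f
2 | 7 | 9
4 | 9 | 5
7 | 7 | 5
E2 result:
e | c | f
6 | 3 | 8
6 | 4 | 9
Witness: (2, 7, 9) appears 1× in E1 but 0× in E2.

no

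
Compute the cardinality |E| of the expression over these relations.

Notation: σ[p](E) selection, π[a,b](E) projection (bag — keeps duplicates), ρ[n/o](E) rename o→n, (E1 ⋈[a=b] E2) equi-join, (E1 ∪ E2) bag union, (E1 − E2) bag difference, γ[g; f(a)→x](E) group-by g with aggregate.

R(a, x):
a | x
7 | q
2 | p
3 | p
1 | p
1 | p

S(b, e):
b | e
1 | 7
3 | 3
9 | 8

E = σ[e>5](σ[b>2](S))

Row counts bottom-up:
  S → 3
  σ[b>2](S) → 2
  σ[e>5](σ[b>2](S)) → 1

|E| = 1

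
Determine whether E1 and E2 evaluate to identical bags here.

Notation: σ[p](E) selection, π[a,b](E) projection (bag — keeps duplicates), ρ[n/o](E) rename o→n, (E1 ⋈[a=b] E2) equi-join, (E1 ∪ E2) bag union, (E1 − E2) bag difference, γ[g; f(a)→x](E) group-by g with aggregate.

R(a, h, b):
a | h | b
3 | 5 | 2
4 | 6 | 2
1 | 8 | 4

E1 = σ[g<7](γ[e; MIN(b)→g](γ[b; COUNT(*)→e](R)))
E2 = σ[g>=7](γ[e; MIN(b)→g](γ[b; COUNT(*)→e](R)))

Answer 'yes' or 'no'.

E1 row counts bottom-up:
  R → 3
  γ[b; COUNT(*)→e](R) → 2
  γ[e; MIN(b)→g](γ[b; COUNT(*)→e](R)) → 2
  σ[g<7](γ[e; MIN(b)→g](γ[b; COUNT(*)→e](R))) → 2
E2 row counts bottom-up:
  R → 3
  γ[b; COUNT(*)→e](R) → 2
  γ[e; MIN(b)→g](γ[b; COUNT(*)→e](R)) → 2
  σ[g>=7](γ[e; MIN(b)→g](γ[b; COUNT(*)→e](R))) → 0

E1 result:
e | g
1 | 4
2 | 2
E2 result:
e | g
(0 rows)
Witness: (1, 4) appears 1× in E1 but 0× in E2.

no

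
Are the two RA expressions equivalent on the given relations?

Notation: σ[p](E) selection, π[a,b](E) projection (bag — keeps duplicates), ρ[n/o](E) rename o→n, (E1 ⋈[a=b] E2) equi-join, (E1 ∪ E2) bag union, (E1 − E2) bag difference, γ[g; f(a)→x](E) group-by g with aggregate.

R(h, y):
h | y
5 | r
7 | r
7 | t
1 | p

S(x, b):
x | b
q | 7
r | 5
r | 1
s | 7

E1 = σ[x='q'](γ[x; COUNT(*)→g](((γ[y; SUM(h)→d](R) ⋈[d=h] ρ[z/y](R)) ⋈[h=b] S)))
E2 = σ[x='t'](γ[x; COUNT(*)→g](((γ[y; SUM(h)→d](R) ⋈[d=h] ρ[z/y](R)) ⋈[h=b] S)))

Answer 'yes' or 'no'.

E1 subexpression sizes:
  R → 4
  γ[y; SUM(h)→d](R) → 3
  R → 4
  ρ[z/y](R) → 4
  (γ[y; SUM(h)→d](R) ⋈[d=h] ρ[z/y](R)) → 3
  S → 4
  ((γ[y; SUM(h)→d](R) ⋈[d=h] ρ[z/y](R)) ⋈[h=b] S) → 5
  γ[x; COUNT(*)→g](((γ[y; SUM(h)→d](R) ⋈[d=h] ρ[z/y](R)) ⋈[h=b] S)) → 3
  σ[x='q'](γ[x; COUNT(*)→g](((γ[y; SUM(h)→d](R) ⋈[d=h] ρ[z/y](R)) ⋈[h=b] S))) → 1
E2 subexpression sizes:
  R → 4
  γ[y; SUM(h)→d](R) → 3
  R → 4
  ρ[z/y](R) → 4
  (γ[y; SUM(h)→d](R) ⋈[d=h] ρ[z/y](R)) → 3
  S → 4
  ((γ[y; SUM(h)→d](R) ⋈[d=h] ρ[z/y](R)) ⋈[h=b] S) → 5
  γ[x; COUNT(*)→g](((γ[y; SUM(h)→d](R) ⋈[d=h] ρ[z/y](R)) ⋈[h=b] S)) → 3
  σ[x='t'](γ[x; COUNT(*)→g](((γ[y; SUM(h)→d](R) ⋈[d=h] ρ[z/y](R)) ⋈[h=b] S))) → 0

E1 result:
x | g
q | 2
E2 result:
x | g
(0 rows)
Witness: ('q', 2) appears 1× in E1 but 0× in E2.

no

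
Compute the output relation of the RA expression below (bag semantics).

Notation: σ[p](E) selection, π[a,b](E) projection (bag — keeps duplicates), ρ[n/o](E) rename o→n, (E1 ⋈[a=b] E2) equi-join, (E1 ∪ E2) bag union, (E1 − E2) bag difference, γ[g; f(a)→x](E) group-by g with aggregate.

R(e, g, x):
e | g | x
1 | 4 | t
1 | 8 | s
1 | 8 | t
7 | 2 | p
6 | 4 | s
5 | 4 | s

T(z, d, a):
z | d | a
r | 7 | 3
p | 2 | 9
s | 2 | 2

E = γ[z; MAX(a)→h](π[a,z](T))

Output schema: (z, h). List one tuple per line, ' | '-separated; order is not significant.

Per-node cardinality:
  T → 3
  π[a,z](T) → 3
  γ[z; MAX(a)→h](π[a,z](T)) → 3

== RESULT ==
z | h
p | 9
r | 3
s | 2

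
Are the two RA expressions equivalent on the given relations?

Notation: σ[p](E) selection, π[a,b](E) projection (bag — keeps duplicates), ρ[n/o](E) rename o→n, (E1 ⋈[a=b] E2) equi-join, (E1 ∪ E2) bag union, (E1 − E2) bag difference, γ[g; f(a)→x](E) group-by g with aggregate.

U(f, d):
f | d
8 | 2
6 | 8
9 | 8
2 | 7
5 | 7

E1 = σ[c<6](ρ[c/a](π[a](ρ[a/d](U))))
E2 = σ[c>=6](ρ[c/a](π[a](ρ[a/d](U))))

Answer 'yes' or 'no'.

E1 stepwise |·|:
  U → 5
  ρ[a/d](U) → 5
  π[a](ρ[a/d](U)) → 5
  ρ[c/a](π[a](ρ[a/d](U))) → 5
  σ[c<6](ρ[c/a](π[a](ρ[a/d](U)))) → 1
E2 stepwise |·|:
  U → 5
  ρ[a/d](U) → 5
  π[a](ρ[a/d](U)) → 5
  ρ[c/a](π[a](ρ[a/d](U))) → 5
  σ[c>=6](ρ[c/a](π[a](ρ[a/d](U)))) → 4

E1 result:
c
2
E2 result:
c
7
7
8
8
Witness: (7,) appears 0× in E1 but 2× in E2.

no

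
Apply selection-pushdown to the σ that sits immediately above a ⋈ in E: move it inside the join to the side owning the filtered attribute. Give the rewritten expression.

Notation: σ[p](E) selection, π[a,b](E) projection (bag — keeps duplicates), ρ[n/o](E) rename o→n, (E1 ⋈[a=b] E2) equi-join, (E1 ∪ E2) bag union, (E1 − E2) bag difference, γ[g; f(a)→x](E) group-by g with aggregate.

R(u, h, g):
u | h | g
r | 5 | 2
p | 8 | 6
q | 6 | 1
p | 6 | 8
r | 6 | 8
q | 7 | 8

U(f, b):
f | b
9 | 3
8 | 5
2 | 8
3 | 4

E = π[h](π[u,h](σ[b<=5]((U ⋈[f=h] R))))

σ filters on b, owned by the left side.
E' = π[h](π[u,h]((σ[b<=5](U) ⋈[f=h] R)))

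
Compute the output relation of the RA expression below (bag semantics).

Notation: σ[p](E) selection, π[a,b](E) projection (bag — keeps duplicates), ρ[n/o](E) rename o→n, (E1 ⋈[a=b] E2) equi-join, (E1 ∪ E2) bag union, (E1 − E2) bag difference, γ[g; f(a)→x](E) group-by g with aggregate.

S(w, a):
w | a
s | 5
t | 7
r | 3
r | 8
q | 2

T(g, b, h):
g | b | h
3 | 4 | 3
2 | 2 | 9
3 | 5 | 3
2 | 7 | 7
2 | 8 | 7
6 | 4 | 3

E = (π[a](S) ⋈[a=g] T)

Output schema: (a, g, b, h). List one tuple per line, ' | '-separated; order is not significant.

Row counts bottom-up:
  S → 5
  π[a](S) → 5
  T → 6
  (π[a](S) ⋈[a=g] T) → 5

== RESULT ==
a | g | b | h
2 | 2 | 2 | 9
2 | 2 | 7 | 7
2 | 2 | 8 | 7
3 | 3 | 4 | 3
3 | 3 | 5 | 3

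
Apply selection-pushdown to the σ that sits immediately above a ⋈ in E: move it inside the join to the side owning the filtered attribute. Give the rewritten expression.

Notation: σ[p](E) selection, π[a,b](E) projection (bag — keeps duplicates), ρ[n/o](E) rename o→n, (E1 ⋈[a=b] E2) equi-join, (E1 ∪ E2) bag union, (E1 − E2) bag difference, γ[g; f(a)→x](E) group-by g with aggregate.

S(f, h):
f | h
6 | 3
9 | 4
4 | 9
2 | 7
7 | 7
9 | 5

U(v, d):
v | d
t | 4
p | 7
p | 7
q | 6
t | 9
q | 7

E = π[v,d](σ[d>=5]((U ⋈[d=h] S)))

σ filters on d, owned by the left side.
E' = π[v,d]((σ[d>=5](U) ⋈[d=h] S))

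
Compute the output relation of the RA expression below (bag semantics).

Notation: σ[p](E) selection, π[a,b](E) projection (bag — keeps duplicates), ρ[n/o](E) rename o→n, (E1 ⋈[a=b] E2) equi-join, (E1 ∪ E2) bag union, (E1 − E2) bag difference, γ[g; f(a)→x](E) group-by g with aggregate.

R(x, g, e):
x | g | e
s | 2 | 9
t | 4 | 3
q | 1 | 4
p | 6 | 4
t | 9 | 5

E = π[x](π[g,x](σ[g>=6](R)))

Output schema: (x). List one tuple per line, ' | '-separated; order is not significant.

Per-node cardinality:
  R → 5
  σ[g>=6](R) → 2
  π[g,x](σ[g>=6](R)) → 2
  π[x](π[g,x](σ[g>=6](R))) → 2

== RESULT ==
x
p
t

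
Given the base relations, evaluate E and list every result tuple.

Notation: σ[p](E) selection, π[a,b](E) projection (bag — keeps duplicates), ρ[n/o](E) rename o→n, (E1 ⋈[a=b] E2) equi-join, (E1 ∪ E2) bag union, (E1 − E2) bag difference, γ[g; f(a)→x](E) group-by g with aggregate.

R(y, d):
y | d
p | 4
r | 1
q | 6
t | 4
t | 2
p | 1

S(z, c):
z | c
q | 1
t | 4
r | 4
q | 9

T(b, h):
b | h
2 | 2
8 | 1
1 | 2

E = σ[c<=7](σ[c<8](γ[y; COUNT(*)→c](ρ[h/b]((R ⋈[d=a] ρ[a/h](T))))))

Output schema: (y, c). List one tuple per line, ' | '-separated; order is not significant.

Per-node cardinality:
  R → 6
  T → 3
  ρ[a/h](T) → 3
  (R ⋈[d=a] ρ[a/h](T)) → 4
  ρ[h/b]((R ⋈[d=a] ρ[a/h](T))) → 4
  γ[y; COUNT(*)→c](ρ[h/b]((R ⋈[d=a] ρ[a/h](T)))) → 3
  σ[c<8](γ[y; COUNT(*)→c](ρ[h/b]((R ⋈[d=a] ρ[a/h](T))))) → 3
  σ[c<=7](σ[c<8](γ[y; COUNT(*)→c](ρ[h/b]((R ⋈[d=a] ρ[a/h](T)))))) → 3

== RESULT ==
y | c
p | 1
r | 1
t | 2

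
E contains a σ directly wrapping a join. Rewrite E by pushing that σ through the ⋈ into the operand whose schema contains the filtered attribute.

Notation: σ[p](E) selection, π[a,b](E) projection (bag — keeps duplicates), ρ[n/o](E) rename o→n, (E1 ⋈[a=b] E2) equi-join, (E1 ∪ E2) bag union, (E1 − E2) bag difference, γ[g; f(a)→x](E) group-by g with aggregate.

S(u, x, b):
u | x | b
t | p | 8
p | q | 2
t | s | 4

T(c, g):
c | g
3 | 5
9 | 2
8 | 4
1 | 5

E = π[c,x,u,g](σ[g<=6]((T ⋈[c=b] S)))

σ filters on g, owned by the left side.
E' = π[c,x,u,g]((σ[g<=6](T) ⋈[c=b] S))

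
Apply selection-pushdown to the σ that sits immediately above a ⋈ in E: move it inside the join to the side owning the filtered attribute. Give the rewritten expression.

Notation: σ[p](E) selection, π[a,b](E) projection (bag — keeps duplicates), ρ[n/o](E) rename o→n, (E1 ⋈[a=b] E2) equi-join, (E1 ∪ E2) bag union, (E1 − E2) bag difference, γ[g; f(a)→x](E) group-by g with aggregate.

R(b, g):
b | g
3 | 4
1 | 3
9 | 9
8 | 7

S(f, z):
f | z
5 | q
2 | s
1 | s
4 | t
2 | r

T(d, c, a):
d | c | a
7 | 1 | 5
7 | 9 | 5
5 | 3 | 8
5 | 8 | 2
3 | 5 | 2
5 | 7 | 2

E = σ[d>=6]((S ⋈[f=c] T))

σ filters on d, owned by the right side.
E' = (S ⋈[f=c] σ[d>=6](T))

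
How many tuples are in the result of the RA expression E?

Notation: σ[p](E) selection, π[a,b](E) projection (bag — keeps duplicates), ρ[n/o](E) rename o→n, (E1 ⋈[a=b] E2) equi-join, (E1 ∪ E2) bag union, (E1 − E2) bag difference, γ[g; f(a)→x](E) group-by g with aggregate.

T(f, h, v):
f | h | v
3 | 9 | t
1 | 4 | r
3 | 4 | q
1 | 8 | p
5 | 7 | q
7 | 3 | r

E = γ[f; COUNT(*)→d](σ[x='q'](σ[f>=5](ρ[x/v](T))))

Per-node cardinality:
  T → 6
  ρ[x/v](T) → 6
  σ[f>=5](ρ[x/v](T)) → 2
  σ[x='q'](σ[f>=5](ρ[x/v](T))) → 1
  γ[f; COUNT(*)→d](σ[x='q'](σ[f>=5](ρ[x/v](T)))) → 1

|E| = 1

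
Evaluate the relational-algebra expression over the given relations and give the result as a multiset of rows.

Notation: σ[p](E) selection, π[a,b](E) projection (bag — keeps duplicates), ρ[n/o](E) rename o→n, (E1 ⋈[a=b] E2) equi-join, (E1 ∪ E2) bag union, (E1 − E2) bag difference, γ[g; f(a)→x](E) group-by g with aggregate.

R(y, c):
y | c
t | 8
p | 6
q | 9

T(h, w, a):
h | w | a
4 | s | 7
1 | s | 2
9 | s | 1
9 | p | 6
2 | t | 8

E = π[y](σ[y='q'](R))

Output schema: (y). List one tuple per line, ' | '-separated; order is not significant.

Stepwise |·|:
  R → 3
  σ[y='q'](R) → 1
  π[y](σ[y='q'](R)) → 1

== RESULT ==
y
q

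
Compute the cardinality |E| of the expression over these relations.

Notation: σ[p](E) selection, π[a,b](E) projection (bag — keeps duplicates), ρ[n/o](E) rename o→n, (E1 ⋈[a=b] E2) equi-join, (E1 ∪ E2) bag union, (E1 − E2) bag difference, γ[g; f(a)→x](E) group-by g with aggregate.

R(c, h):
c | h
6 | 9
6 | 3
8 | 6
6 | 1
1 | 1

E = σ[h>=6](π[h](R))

Subexpression sizes:
  R → 5
  π[h](R) → 5
  σ[h>=6](π[h](R)) → 2

|E| = 2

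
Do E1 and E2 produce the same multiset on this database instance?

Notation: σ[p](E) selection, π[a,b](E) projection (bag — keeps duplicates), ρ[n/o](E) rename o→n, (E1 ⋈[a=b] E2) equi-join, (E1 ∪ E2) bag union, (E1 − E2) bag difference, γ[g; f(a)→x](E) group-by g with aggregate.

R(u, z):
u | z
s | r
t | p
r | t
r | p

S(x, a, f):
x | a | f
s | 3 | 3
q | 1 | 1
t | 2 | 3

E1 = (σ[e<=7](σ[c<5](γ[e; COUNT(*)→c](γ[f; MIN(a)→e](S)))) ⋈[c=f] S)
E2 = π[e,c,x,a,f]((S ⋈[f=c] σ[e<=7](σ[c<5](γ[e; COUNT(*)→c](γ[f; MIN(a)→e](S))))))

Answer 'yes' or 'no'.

E1 subexpression sizes:
  S → 3
  γ[f; MIN(a)→e](S) → 2
  γ[e; COUNT(*)→c](γ[f; MIN(a)→e](S)) → 2
  σ[c<5](γ[e; COUNT(*)→c](γ[f; MIN(a)→e](S))) → 2
  σ[e<=7](σ[c<5](γ[e; COUNT(*)→c](γ[f; MIN(a)→e](S)))) → 2
  S → 3
  (σ[e<=7](σ[c<5](γ[e; COUNT(*)→c](γ[f; MIN(a)→e](S)))) ⋈[c=f] S) → 2
E2 subexpression sizes:
  S → 3
  S → 3
  γ[f; MIN(a)→e](S) → 2
  γ[e; COUNT(*)→c](γ[f; MIN(a)→e](S)) → 2
  σ[c<5](γ[e; COUNT(*)→c](γ[f; MIN(a)→e](S))) → 2
  σ[e<=7](σ[c<5](γ[e; COUNT(*)→c](γ[f; MIN(a)→e](S)))) → 2
  (S ⋈[f=c] σ[e<=7](σ[c<5](γ[e; COUNT(*)→c](γ[f; MIN(a)→e](S))))) → 2
  π[e,c,x,a,f]((S ⋈[f=c] σ[e<=7](σ[c<5](γ[e; COUNT(*)→c](γ[f; MIN(a)→e](S)))))) → 2

E1 and E2 produce the same multiset:
e | c | x | a | f
1 | 1 | q | 1 | 1
2 | 1 | q | 1 | 1

yes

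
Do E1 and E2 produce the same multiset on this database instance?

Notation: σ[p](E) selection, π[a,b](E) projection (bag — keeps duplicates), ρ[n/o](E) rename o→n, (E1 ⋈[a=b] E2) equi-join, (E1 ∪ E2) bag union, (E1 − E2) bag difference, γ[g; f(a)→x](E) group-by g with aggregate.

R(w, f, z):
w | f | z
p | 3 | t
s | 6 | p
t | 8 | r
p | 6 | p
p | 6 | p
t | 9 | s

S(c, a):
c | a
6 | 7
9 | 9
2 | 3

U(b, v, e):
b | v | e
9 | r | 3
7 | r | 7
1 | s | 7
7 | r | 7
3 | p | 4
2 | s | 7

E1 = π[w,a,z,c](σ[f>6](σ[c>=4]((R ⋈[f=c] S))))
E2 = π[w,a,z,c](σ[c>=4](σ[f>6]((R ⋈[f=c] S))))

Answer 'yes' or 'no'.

E1 subexpression sizes:
  R → 6
  S → 3
  (R ⋈[f=c] S) → 4
  σ[c>=4]((R ⋈[f=c] S)) → 4
  σ[f>6](σ[c>=4]((R ⋈[f=c] S))) → 1
  π[w,a,z,c](σ[f>6](σ[c>=4]((R ⋈[f=c] S)))) → 1
E2 subexpression sizes:
  R → 6
  S → 3
  (R ⋈[f=c] S) → 4
  σ[f>6]((R ⋈[f=c] S)) → 1
  σ[c>=4](σ[f>6]((R ⋈[f=c] S))) → 1
  π[w,a,z,c](σ[c>=4](σ[f>6]((R ⋈[f=c] S)))) → 1

E1 and E2 produce the same multiset:
w | a | z | c
t | 9 | s | 9

yes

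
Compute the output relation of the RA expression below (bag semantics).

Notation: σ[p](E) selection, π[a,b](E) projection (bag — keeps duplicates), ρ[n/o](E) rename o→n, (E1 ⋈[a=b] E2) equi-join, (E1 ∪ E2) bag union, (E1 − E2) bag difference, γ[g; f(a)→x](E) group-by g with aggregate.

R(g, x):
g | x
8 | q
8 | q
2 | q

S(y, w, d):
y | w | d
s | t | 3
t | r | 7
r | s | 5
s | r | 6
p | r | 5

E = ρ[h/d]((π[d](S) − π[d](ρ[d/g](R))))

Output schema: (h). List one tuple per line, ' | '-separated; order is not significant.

Stepwise |·|:
  S → 5
  π[d](S) → 5
  R → 3
  ρ[d/g](R) → 3
  π[d](ρ[d/g](R)) → 3
  (π[d](S) − π[d](ρ[d/g](R))) → 5
  ρ[h/d]((π[d](S) − π[d](ρ[d/g](R)))) → 5

== RESULT ==
h
3
5
5
6
7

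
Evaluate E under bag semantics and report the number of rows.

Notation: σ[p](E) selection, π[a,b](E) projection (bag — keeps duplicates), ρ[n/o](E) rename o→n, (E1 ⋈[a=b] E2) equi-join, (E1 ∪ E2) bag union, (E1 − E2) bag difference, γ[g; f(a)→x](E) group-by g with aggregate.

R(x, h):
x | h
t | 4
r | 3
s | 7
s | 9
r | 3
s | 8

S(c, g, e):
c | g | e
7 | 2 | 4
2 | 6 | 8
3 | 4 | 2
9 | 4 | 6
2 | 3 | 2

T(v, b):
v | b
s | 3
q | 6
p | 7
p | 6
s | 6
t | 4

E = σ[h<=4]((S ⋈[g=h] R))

Subexpression sizes:
  S → 5
  R → 6
  (S ⋈[g=h] R) → 4
  σ[h<=4]((S ⋈[g=h] R)) → 4

|E| = 4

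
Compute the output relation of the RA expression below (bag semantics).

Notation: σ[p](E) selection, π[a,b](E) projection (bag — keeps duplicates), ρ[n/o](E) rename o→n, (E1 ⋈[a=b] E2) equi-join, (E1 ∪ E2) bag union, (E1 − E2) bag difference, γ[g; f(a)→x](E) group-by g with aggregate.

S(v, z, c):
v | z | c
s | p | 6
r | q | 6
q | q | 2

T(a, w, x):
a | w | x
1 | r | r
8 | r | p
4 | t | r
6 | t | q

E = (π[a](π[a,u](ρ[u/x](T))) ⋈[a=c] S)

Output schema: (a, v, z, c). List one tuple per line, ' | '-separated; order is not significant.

Row counts bottom-up:
  T → 4
  ρ[u/x](T) → 4
  π[a,u](ρ[u/x](T)) → 4
  π[a](π[a,u](ρ[u/x](T))) → 4
  S → 3
  (π[a](π[a,u](ρ[u/x](T))) ⋈[a=c] S) → 2

== RESULT ==
a | v | z | c
6 | r | q | 6
6 | s | p | 6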